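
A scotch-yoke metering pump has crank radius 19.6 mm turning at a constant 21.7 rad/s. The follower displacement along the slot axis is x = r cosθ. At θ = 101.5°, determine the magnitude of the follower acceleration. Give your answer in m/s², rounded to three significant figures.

ω = 21.7 rad/s
x = r cosθ ⇒ ẍ = −rω² cosθ (ω constant).
|a| = rω²|cosθ| = 0.0196·(21.7)²·|cos 101.5°| = 1.8401 m/s².

1.84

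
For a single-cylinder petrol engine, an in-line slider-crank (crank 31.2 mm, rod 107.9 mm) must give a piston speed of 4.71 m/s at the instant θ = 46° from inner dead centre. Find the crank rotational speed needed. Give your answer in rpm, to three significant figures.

1660

For an in-line slider-crank, |v_piston| = rω|sinθ|·[1 + r cosθ/√(L² − r² sin²θ)].
With r = 0.0312 m, L = 0.1079 m, θ = 46°: the bracketed kinematic factor |dx/dθ| = 0.027052 m.
ω = v/|dx/dθ| = 4.71/0.027052 = 174.11 rad/s.
N = 60ω/(2π) = 1662.6 rpm.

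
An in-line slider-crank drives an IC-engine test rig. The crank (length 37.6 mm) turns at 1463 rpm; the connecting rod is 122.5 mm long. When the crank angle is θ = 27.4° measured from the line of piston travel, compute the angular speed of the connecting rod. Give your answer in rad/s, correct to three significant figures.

ω = 153.2 rad/s (converted from 1463 rpm).
The rod makes angle φ with the slider axis where L sinφ = r sinθ; differentiating, L cosφ·φ̇ = r ω cosθ.
L cosφ = √(L² − r² sin²θ) = 0.12127 m.
|ω_rod| = r ω |cosθ| / √(L² − r² sin²θ) = 0.0376·153.2·0.88782/0.12127 = 42.172 rad/s.

42.2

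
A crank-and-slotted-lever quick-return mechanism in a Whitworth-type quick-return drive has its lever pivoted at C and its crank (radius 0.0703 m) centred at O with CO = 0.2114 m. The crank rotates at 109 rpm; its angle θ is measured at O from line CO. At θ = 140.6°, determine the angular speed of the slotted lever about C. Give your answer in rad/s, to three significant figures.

ω = 11.41 rad/s (from 109 rpm).
Crank pin A relative to C: A = (d + r cosθ, r sinθ); lever angle φ = atan2(r sinθ, d + r cosθ).
Differentiating tanφ: φ̇ = rω(d cosθ + r)/(d² + r² + 2dr cosθ).
d² + r² + 2dr cosθ = |CA|² = 0.0266642 m²;  d cosθ + r = -0.093056 m.
|ω_lever| = |0.0703·11.41·-0.093056| / 0.0266642 = 2.8004 rad/s.

2.80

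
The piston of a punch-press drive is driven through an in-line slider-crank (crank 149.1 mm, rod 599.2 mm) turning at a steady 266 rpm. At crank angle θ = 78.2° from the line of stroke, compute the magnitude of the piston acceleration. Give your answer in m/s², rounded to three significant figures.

3.46

ω = 2π·266/60 = 27.86 rad/s
x(θ) = r cosθ + √(L² − r² sin²θ); with ω constant, a = ω²·d²x/dθ².
d²x/dθ² = −r cosθ − r²(cos2θ)/√u − r⁴ sin²2θ/(4u^{3/2}),  u = L² − r² sin²θ = 0.337739 m².
Substituting r = 0.1491 m, L = 0.5992 m, θ = 78.2°: d²x/dθ² = +0.0044623 m.
a = ω²·d²x/dθ² = (27.86)²·(+0.0044623) = +3.4624 m/s²;  |a| = 3.4624 m/s².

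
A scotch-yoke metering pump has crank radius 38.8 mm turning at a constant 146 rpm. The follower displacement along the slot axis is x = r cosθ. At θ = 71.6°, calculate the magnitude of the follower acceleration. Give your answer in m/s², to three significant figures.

2.86

ω = 15.29 rad/s (from 146 rpm).
x = r cosθ ⇒ ẍ = −rω² cosθ (ω constant).
|a| = rω²|cosθ| = 0.0388·(15.29)²·|cos 71.6°| = 2.8629 m/s².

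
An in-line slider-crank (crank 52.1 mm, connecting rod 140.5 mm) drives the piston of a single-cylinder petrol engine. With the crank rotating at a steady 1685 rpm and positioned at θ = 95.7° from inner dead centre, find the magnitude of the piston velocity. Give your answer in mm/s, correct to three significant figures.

ω = 2π·1685/60 = 176.5 rad/s
For an in-line slider-crank, x = r cosθ + √(L² − r² sin²θ), so v = −rω sinθ·[1 + r cosθ/√(L² − r² sin²θ)].
With r = 0.0521 m, L = 0.1405 m, θ = 95.7°: √(L² − r² sin²θ) = 0.13059 m.
v = −0.0521·176.5·0.99506·[1 + 0.0521·-0.09932/0.13059] = -8.7852 m/s.
|v| = 8.7852 m/s = 8785.2 mm/s.

8790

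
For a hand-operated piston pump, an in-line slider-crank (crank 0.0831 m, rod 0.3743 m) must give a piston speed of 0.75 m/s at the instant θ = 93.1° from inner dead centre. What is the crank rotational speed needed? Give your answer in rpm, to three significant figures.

87.4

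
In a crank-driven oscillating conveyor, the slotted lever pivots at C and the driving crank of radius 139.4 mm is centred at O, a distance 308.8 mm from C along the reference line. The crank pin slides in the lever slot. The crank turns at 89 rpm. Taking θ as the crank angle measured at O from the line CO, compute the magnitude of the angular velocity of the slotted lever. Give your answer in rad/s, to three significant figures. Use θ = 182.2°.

7.64

ω = 9.32 rad/s (from 89 rpm).
Crank pin A relative to C: A = (d + r cosθ, r sinθ); lever angle φ = atan2(r sinθ, d + r cosθ).
Differentiating tanφ: φ̇ = rω(d cosθ + r)/(d² + r² + 2dr cosθ).
d² + r² + 2dr cosθ = |CA|² = 0.0287598 m²;  d cosθ + r = -0.16917 m.
|ω_lever| = |0.1394·9.32·-0.16917| / 0.0287598 = 7.6423 rad/s.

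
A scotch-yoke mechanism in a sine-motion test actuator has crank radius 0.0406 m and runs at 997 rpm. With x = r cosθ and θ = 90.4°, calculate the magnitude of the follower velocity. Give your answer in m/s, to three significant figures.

4.24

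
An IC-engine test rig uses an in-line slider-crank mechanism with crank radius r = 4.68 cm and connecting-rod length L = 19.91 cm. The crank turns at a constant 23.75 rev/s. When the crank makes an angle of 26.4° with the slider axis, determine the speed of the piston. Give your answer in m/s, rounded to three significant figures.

ω = 2π·23.8 = 149.2 rad/s
For an in-line slider-crank, x = r cosθ + √(L² − r² sin²θ), so v = −rω sinθ·[1 + r cosθ/√(L² − r² sin²θ)].
With r = 0.0468 m, L = 0.1991 m, θ = 26.4°: √(L² − r² sin²θ) = 0.19801 m.
v = −0.0468·149.2·0.44464·[1 + 0.0468·0.89571/0.19801] = -3.7626 m/s.
|v| = 3.7626 m/s.

3.76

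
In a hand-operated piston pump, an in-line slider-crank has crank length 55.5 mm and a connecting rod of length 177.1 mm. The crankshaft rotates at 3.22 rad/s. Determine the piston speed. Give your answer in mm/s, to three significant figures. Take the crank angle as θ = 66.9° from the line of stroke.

ω = 3.22 rad/s
For an in-line slider-crank, x = r cosθ + √(L² − r² sin²θ), so v = −rω sinθ·[1 + r cosθ/√(L² − r² sin²θ)].
With r = 0.0555 m, L = 0.1771 m, θ = 66.9°: √(L² − r² sin²θ) = 0.16958 m.
v = −0.0555·3.22·0.91982·[1 + 0.0555·0.39234/0.16958] = -0.18549 m/s.
|v| = 0.18549 m/s = 185.49 mm/s.

185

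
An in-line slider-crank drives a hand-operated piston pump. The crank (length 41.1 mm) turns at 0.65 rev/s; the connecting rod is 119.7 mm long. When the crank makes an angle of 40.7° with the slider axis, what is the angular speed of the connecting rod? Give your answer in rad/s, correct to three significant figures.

1.09

ω = 4.084 rad/s (converted from 0.65 rev/s).
The rod makes angle φ with the slider axis where L sinφ = r sinθ; differentiating, L cosφ·φ̇ = r ω cosθ.
L cosφ = √(L² − r² sin²θ) = 0.11666 m.
|ω_rod| = r ω |cosθ| / √(L² − r² sin²θ) = 0.0411·4.084·0.75813/0.11666 = 1.0908 rad/s.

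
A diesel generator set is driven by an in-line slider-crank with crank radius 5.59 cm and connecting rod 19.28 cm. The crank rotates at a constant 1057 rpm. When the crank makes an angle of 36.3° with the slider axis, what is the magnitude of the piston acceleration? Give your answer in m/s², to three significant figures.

616

ω = 2π·1057/60 = 110.7 rad/s
x(θ) = r cosθ + √(L² − r² sin²θ); with ω constant, a = ω²·d²x/dθ².
d²x/dθ² = −r cosθ − r²(cos2θ)/√u − r⁴ sin²2θ/(4u^{3/2}),  u = L² − r² sin²θ = 0.0360767 m².
Substituting r = 0.0559 m, L = 0.1928 m, θ = 36.3°: d²x/dθ² = -0.050296 m.
a = ω²·d²x/dθ² = (110.7)²·(-0.050296) = -616.22 m/s²;  |a| = 616.22 m/s².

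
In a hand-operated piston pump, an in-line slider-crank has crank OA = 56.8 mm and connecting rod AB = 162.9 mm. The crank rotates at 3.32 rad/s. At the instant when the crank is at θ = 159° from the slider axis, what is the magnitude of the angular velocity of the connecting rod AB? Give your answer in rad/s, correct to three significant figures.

ω = 3.32 rad/s
The rod makes angle φ with the slider axis where L sinφ = r sinθ; differentiating, L cosφ·φ̇ = r ω cosθ.
L cosφ = √(L² − r² sin²θ) = 0.16162 m.
|ω_rod| = r ω |cosθ| / √(L² − r² sin²θ) = 0.0568·3.32·0.93358/0.16162 = 1.0893 rad/s.

1.09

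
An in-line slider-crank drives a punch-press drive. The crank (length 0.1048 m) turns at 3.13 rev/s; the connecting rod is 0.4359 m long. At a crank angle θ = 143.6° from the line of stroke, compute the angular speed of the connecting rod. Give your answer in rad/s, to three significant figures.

ω = 19.67 rad/s (converted from 3.13 rev/s).
The rod makes angle φ with the slider axis where L sinφ = r sinθ; differentiating, L cosφ·φ̇ = r ω cosθ.
L cosφ = √(L² − r² sin²θ) = 0.43144 m.
|ω_rod| = r ω |cosθ| / √(L² − r² sin²θ) = 0.1048·19.67·0.80489/0.43144 = 3.8451 rad/s.

3.85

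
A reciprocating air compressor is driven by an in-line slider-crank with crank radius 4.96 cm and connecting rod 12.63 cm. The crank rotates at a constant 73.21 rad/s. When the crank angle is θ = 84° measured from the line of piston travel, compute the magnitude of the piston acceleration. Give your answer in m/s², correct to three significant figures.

82.9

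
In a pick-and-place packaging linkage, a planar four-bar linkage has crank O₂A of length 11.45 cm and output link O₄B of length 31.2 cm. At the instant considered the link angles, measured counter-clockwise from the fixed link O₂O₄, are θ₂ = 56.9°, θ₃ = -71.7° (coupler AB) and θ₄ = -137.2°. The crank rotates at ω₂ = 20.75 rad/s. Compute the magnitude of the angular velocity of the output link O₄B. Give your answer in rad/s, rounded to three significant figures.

6.54

ω₂ = 20.75 rad/s
Differentiating the loop-closure r₂e^{iθ₂}+r₃e^{iθ₃}=r₁+r₄e^{iθ₄} gives r₂ω₂e^{iθ₂}+r₃ω₃e^{iθ₃}=r₄ω₄e^{iθ₄}.
Eliminating the other unknown: ω₄ = r₂ω₂ sin(θ₂−θ₃) / [r₄ sin(θ₄−θ₃)].
Numerator sine = +0.78152; denominator sine = -0.90996.
Result = 0.1145·20.75·(+0.78152) / (0.312·(-0.90996)) = -6.5401 rad/s; magnitude 6.5401 rad/s.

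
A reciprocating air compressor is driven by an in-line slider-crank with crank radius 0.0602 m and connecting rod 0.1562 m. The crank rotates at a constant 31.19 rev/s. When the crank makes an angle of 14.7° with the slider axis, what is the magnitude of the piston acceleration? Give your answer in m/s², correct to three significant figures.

3020

ω = 2π·31.2 = 196 rad/s
x(θ) = r cosθ + √(L² − r² sin²θ); with ω constant, a = ω²·d²x/dθ².
d²x/dθ² = −r cosθ − r²(cos2θ)/√u − r⁴ sin²2θ/(4u^{3/2}),  u = L² − r² sin²θ = 0.0241651 m².
Substituting r = 0.0602 m, L = 0.1562 m, θ = 14.7°: d²x/dθ² = -0.078751 m.
a = ω²·d²x/dθ² = (196)²·(-0.078751) = -3024.4 m/s²;  |a| = 3024.4 m/s².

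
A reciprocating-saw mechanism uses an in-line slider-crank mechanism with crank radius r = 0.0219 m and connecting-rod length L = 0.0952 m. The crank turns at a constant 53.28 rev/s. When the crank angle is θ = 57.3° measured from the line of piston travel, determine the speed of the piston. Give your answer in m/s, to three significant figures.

6.95

ω = 2π·53.3 = 334.8 rad/s
For an in-line slider-crank, x = r cosθ + √(L² − r² sin²θ), so v = −rω sinθ·[1 + r cosθ/√(L² − r² sin²θ)].
With r = 0.0219 m, L = 0.0952 m, θ = 57.3°: √(L² − r² sin²θ) = 0.093399 m.
v = −0.0219·334.8·0.84151·[1 + 0.0219·0.54024/0.093399] = -6.951 m/s.
|v| = 6.951 m/s.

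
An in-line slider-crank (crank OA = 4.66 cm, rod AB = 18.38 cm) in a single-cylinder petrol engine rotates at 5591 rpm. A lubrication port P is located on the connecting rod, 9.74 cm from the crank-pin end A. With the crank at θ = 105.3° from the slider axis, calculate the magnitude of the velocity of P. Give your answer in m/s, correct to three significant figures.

25.6

ω = 585.5 rad/s.  Crank-pin speed |V_A| = rω = 27.284 m/s, perpendicular to OA.
Rod angle: sinφ = −(r/L) sinθ ⇒ φ = -14.155°; ω_rod = −rω cosθ/√(L²−r²sin²θ) = +40.397 rad/s.
V_P = V_A + ω_rod × AP, with AP = 0.0974 m along the rod.
Components: V_Px = −rω sinθ − a·ω_rod·sinφ = -25.355 m/s;  V_Py = rω cosθ + a·ω_rod·cosφ = -3.3843 m/s.
|V_P| = √(V_Px² + V_Py²) = 25.579 m/s.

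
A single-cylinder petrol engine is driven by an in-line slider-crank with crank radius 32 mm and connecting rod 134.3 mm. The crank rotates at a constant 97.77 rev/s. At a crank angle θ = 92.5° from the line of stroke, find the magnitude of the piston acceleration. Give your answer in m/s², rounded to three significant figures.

3480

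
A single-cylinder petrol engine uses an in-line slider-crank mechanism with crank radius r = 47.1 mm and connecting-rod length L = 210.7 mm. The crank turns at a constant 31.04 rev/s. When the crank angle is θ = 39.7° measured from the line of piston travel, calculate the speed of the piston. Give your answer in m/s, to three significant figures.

6.89

ω = 2π·31 = 195 rad/s
For an in-line slider-crank, x = r cosθ + √(L² − r² sin²θ), so v = −rω sinθ·[1 + r cosθ/√(L² − r² sin²θ)].
With r = 0.0471 m, L = 0.2107 m, θ = 39.7°: √(L² − r² sin²θ) = 0.20854 m.
v = −0.0471·195·0.63877·[1 + 0.0471·0.76940/0.20854] = -6.8873 m/s.
|v| = 6.8873 m/s.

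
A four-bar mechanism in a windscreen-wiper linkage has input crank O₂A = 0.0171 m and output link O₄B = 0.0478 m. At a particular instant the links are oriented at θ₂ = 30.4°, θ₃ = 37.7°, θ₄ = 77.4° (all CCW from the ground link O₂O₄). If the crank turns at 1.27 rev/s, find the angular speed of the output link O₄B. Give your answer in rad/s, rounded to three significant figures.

ω₂ = 7.98 rad/s (from 1.27 rev/s).
Differentiating the loop-closure r₂e^{iθ₂}+r₃e^{iθ₃}=r₁+r₄e^{iθ₄} gives r₂ω₂e^{iθ₂}+r₃ω₃e^{iθ₃}=r₄ω₄e^{iθ₄}.
Eliminating the other unknown: ω₄ = r₂ω₂ sin(θ₂−θ₃) / [r₄ sin(θ₄−θ₃)].
Numerator sine = -0.12706; denominator sine = +0.63877.
Result = 0.0171·7.98·(-0.12706) / (0.0478·(+0.63877)) = -0.56785 rad/s; magnitude 0.56785 rad/s.

0.568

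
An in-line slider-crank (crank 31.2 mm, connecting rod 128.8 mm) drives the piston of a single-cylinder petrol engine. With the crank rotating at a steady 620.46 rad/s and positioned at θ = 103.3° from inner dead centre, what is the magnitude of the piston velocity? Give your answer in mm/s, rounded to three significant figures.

17800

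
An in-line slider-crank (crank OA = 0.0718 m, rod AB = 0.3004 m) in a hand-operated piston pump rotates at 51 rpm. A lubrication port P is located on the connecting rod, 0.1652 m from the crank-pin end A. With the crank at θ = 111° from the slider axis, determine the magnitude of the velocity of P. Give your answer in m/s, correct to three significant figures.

0.346

ω = 5.341 rad/s.  Crank-pin speed |V_A| = rω = 0.38346 m/s, perpendicular to OA.
Rod angle: sinφ = −(r/L) sinθ ⇒ φ = -12.893°; ω_rod = −rω cosθ/√(L²−r²sin²θ) = +0.46929 rad/s.
V_P = V_A + ω_rod × AP, with AP = 0.1652 m along the rod.
Components: V_Px = −rω sinθ − a·ω_rod·sinφ = -0.34069 m/s;  V_Py = rω cosθ + a·ω_rod·cosφ = -0.061848 m/s.
|V_P| = √(V_Px² + V_Py²) = 0.34626 m/s.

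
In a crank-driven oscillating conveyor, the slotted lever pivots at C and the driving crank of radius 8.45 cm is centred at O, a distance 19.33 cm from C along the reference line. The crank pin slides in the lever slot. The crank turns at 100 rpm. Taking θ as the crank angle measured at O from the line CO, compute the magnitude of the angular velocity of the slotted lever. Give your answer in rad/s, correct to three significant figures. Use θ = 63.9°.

2.55

ω = 10.47 rad/s (from 100 rpm).
Crank pin A relative to C: A = (d + r cosθ, r sinθ); lever angle φ = atan2(r sinθ, d + r cosθ).
Differentiating tanφ: φ̇ = rω(d cosθ + r)/(d² + r² + 2dr cosθ).
d² + r² + 2dr cosθ = |CA|² = 0.0588769 m²;  d cosθ + r = +0.16954 m.
|ω_lever| = |0.0845·10.47·+0.16954| / 0.0588769 = 2.5481 rad/s.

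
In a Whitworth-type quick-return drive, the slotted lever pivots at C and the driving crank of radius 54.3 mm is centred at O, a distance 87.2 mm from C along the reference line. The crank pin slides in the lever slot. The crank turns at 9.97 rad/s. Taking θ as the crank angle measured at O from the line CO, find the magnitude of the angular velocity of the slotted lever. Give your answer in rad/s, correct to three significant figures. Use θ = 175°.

ω = 9.97 rad/s
Crank pin A relative to C: A = (d + r cosθ, r sinθ); lever angle φ = atan2(r sinθ, d + r cosθ).
Differentiating tanφ: φ̇ = rω(d cosθ + r)/(d² + r² + 2dr cosθ).
d² + r² + 2dr cosθ = |CA|² = 0.00111845 m²;  d cosθ + r = -0.032568 m.
|ω_lever| = |0.0543·9.97·-0.032568| / 0.00111845 = 15.764 rad/s.

15.8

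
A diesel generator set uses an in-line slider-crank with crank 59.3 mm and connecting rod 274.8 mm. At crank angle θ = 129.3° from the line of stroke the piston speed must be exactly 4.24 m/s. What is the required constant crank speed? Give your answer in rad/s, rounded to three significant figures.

107

For an in-line slider-crank, |v_piston| = rω|sinθ|·[1 + r cosθ/√(L² − r² sin²θ)].
With r = 0.0593 m, L = 0.2748 m, θ = 129.3°: the bracketed kinematic factor |dx/dθ| = 0.039527 m.
ω = v/|dx/dθ| = 4.24/0.039527 = 107.27 rad/s.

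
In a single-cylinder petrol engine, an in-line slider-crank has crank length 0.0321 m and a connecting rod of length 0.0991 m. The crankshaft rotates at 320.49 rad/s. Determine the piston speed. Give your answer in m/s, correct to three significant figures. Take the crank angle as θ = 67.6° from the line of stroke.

10.7

ω = 320.5 rad/s
For an in-line slider-crank, x = r cosθ + √(L² − r² sin²θ), so v = −rω sinθ·[1 + r cosθ/√(L² − r² sin²θ)].
With r = 0.0321 m, L = 0.0991 m, θ = 67.6°: √(L² − r² sin²θ) = 0.094552 m.
v = −0.0321·320.5·0.92455·[1 + 0.0321·0.38107/0.094552] = -10.742 m/s.
|v| = 10.742 m/s.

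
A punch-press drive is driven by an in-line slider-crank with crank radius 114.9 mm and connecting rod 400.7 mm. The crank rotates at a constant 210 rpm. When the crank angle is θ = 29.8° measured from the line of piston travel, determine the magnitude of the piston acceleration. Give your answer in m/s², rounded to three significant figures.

56.6

ω = 2π·210/60 = 21.99 rad/s
x(θ) = r cosθ + √(L² − r² sin²θ); with ω constant, a = ω²·d²x/dθ².
d²x/dθ² = −r cosθ − r²(cos2θ)/√u − r⁴ sin²2θ/(4u^{3/2}),  u = L² − r² sin²θ = 0.1573 m².
Substituting r = 0.1149 m, L = 0.4007 m, θ = 29.8°: d²x/dθ² = -0.11707 m.
a = ω²·d²x/dθ² = (21.99)²·(-0.11707) = -56.616 m/s²;  |a| = 56.616 m/s².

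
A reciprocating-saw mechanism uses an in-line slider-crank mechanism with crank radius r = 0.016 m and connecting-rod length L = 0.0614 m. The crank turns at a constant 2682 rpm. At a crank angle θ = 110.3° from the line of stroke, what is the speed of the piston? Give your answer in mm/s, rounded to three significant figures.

3820

ω = 2π·2682/60 = 280.9 rad/s
For an in-line slider-crank, x = r cosθ + √(L² − r² sin²θ), so v = −rω sinθ·[1 + r cosθ/√(L² − r² sin²θ)].
With r = 0.016 m, L = 0.0614 m, θ = 110.3°: √(L² − r² sin²θ) = 0.059538 m.
v = −0.016·280.9·0.93789·[1 + 0.016·-0.34694/0.059538] = -3.8217 m/s.
|v| = 3.8217 m/s = 3821.7 mm/s.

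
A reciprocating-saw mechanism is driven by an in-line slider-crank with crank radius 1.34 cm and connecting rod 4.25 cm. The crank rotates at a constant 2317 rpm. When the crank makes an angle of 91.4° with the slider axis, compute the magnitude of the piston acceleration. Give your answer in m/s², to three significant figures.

281

ω = 2π·2317/60 = 242.6 rad/s
x(θ) = r cosθ + √(L² − r² sin²θ); with ω constant, a = ω²·d²x/dθ².
d²x/dθ² = −r cosθ − r²(cos2θ)/√u − r⁴ sin²2θ/(4u^{3/2}),  u = L² − r² sin²θ = 0.0016268 m².
Substituting r = 0.0134 m, L = 0.0425 m, θ = 91.4°: d²x/dθ² = +0.0047737 m.
a = ω²·d²x/dθ² = (242.6)²·(+0.0047737) = +281.04 m/s²;  |a| = 281.04 m/s².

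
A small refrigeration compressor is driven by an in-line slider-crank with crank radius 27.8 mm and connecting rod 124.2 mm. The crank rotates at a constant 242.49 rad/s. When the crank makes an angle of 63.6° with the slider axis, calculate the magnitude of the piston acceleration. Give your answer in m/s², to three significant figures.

504

ω = 242.5 rad/s
x(θ) = r cosθ + √(L² − r² sin²θ); with ω constant, a = ω²·d²x/dθ².
d²x/dθ² = −r cosθ − r²(cos2θ)/√u − r⁴ sin²2θ/(4u^{3/2}),  u = L² − r² sin²θ = 0.0148056 m².
Substituting r = 0.0278 m, L = 0.1242 m, θ = 63.6°: d²x/dθ² = -0.0085733 m.
a = ω²·d²x/dθ² = (242.5)²·(-0.0085733) = -504.12 m/s²;  |a| = 504.12 m/s².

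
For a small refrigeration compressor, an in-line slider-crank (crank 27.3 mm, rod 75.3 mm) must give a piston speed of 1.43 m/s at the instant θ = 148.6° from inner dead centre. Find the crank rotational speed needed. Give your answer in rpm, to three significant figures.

For an in-line slider-crank, |v_piston| = rω|sinθ|·[1 + r cosθ/√(L² − r² sin²θ)].
With r = 0.0273 m, L = 0.0753 m, θ = 148.6°: the bracketed kinematic factor |dx/dθ| = 0.0097413 m.
ω = v/|dx/dθ| = 1.43/0.0097413 = 146.8 rad/s.
N = 60ω/(2π) = 1401.8 rpm.

1400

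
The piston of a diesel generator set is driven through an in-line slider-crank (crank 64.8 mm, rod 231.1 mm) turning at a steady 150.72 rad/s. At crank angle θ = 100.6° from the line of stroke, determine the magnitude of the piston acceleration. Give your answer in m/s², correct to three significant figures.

ω = 150.7 rad/s
x(θ) = r cosθ + √(L² − r² sin²θ); with ω constant, a = ω²·d²x/dθ².
d²x/dθ² = −r cosθ − r²(cos2θ)/√u − r⁴ sin²2θ/(4u^{3/2}),  u = L² − r² sin²θ = 0.0493503 m².
Substituting r = 0.0648 m, L = 0.2311 m, θ = 100.6°: d²x/dθ² = +0.02949 m.
a = ω²·d²x/dθ² = (150.7)²·(+0.02949) = +669.91 m/s²;  |a| = 669.91 m/s².

670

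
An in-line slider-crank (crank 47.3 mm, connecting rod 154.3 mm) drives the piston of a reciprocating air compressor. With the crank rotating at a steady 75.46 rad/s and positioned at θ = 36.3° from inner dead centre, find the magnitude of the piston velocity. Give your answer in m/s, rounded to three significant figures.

2.64

ω = 75.46 rad/s
For an in-line slider-crank, x = r cosθ + √(L² − r² sin²θ), so v = −rω sinθ·[1 + r cosθ/√(L² − r² sin²θ)].
With r = 0.0473 m, L = 0.1543 m, θ = 36.3°: √(L² − r² sin²θ) = 0.15174 m.
v = −0.0473·75.46·0.59201·[1 + 0.0473·0.80593/0.15174] = -2.6439 m/s.
|v| = 2.6439 m/s.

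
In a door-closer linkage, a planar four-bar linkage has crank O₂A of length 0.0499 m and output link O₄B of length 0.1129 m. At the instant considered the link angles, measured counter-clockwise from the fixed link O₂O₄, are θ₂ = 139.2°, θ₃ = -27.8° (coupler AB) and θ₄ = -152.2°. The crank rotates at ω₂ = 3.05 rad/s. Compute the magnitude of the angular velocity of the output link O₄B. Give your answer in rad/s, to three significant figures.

0.368

ω₂ = 3.05 rad/s
Differentiating the loop-closure r₂e^{iθ₂}+r₃e^{iθ₃}=r₁+r₄e^{iθ₄} gives r₂ω₂e^{iθ₂}+r₃ω₃e^{iθ₃}=r₄ω₄e^{iθ₄}.
Eliminating the other unknown: ω₄ = r₂ω₂ sin(θ₂−θ₃) / [r₄ sin(θ₄−θ₃)].
Numerator sine = +0.22495; denominator sine = -0.82511.
Result = 0.0499·3.05·(+0.22495) / (0.1129·(-0.82511)) = -0.36752 rad/s; magnitude 0.36752 rad/s.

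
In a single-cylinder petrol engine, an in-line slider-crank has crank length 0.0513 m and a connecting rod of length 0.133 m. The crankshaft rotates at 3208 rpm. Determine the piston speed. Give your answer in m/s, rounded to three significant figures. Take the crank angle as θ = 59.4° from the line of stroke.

ω = 2π·3208/60 = 335.9 rad/s
For an in-line slider-crank, x = r cosθ + √(L² − r² sin²θ), so v = −rω sinθ·[1 + r cosθ/√(L² − r² sin²θ)].
With r = 0.0513 m, L = 0.133 m, θ = 59.4°: √(L² − r² sin²θ) = 0.12546 m.
v = −0.0513·335.9·0.86074·[1 + 0.0513·0.50904/0.12546] = -17.922 m/s.
|v| = 17.922 m/s.

17.9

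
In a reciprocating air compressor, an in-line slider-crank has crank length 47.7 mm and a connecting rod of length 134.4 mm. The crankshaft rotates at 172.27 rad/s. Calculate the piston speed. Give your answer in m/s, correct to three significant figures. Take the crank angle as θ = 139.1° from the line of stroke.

3.90

ω = 172.3 rad/s
For an in-line slider-crank, x = r cosθ + √(L² − r² sin²θ), so v = −rω sinθ·[1 + r cosθ/√(L² − r² sin²θ)].
With r = 0.0477 m, L = 0.1344 m, θ = 139.1°: √(L² − r² sin²θ) = 0.13072 m.
v = −0.0477·172.3·0.65474·[1 + 0.0477·-0.75585/0.13072] = -3.8963 m/s.
|v| = 3.8963 m/s.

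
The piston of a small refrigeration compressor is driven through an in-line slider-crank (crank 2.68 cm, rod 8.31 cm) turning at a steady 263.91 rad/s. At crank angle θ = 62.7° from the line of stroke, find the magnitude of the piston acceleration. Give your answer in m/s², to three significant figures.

504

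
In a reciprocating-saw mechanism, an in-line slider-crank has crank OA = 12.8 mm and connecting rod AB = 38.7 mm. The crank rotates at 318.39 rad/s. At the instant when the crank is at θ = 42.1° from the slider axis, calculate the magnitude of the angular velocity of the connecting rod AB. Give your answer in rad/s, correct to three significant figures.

80.1

ω = 318.4 rad/s
The rod makes angle φ with the slider axis where L sinφ = r sinθ; differentiating, L cosφ·φ̇ = r ω cosθ.
L cosφ = √(L² − r² sin²θ) = 0.037737 m.
|ω_rod| = r ω |cosθ| / √(L² − r² sin²θ) = 0.0128·318.4·0.74198/0.037737 = 80.13 rad/s.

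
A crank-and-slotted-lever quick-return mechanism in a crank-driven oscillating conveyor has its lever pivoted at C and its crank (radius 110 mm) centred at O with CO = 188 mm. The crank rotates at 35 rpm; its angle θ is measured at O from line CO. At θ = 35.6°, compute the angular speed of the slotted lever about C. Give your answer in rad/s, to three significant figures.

1.31

ω = 3.665 rad/s (from 35 rpm).
Crank pin A relative to C: A = (d + r cosθ, r sinθ); lever angle φ = atan2(r sinθ, d + r cosθ).
Differentiating tanφ: φ̇ = rω(d cosθ + r)/(d² + r² + 2dr cosθ).
d² + r² + 2dr cosθ = |CA|² = 0.0810738 m²;  d cosθ + r = +0.26286 m.
|ω_lever| = |0.11·3.665·+0.26286| / 0.0810738 = 1.3072 rad/s.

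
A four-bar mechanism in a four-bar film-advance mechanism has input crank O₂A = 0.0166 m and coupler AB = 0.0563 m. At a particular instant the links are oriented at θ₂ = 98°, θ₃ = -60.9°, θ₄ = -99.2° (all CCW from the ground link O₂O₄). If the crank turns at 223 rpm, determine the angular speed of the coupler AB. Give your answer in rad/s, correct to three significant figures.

3.29

ω₂ = 23.35 rad/s (from 223 rpm).
Differentiating the loop-closure r₂e^{iθ₂}+r₃e^{iθ₃}=r₁+r₄e^{iθ₄} gives r₂ω₂e^{iθ₂}+r₃ω₃e^{iθ₃}=r₄ω₄e^{iθ₄}.
Eliminating the other unknown: ω₃ = r₂ω₂ sin(θ₄−θ₂) / [r₃ sin(θ₃−θ₄)].
Numerator sine = +0.29571; denominator sine = +0.61978.
Result = 0.0166·23.35·(+0.29571) / (0.0563·(+0.61978)) = +3.2852 rad/s; magnitude 3.2852 rad/s.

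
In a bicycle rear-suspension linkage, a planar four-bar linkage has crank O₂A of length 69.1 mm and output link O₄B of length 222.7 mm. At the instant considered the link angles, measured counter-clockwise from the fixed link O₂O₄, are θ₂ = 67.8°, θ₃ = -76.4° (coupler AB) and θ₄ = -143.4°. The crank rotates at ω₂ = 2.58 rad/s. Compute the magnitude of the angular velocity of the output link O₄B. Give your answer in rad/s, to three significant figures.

0.509

ω₂ = 2.58 rad/s
Differentiating the loop-closure r₂e^{iθ₂}+r₃e^{iθ₃}=r₁+r₄e^{iθ₄} gives r₂ω₂e^{iθ₂}+r₃ω₃e^{iθ₃}=r₄ω₄e^{iθ₄}.
Eliminating the other unknown: ω₄ = r₂ω₂ sin(θ₂−θ₃) / [r₄ sin(θ₄−θ₃)].
Numerator sine = +0.58496; denominator sine = -0.92050.
Result = 0.0691·2.58·(+0.58496) / (0.2227·(-0.92050)) = -0.50872 rad/s; magnitude 0.50872 rad/s.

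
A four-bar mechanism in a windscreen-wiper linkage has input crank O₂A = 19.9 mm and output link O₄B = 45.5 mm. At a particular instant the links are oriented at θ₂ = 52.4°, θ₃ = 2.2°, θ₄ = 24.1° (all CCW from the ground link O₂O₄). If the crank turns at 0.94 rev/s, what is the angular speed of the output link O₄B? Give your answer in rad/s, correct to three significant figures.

ω₂ = 5.906 rad/s (from 0.94 rev/s).
Differentiating the loop-closure r₂e^{iθ₂}+r₃e^{iθ₃}=r₁+r₄e^{iθ₄} gives r₂ω₂e^{iθ₂}+r₃ω₃e^{iθ₃}=r₄ω₄e^{iθ₄}.
Eliminating the other unknown: ω₄ = r₂ω₂ sin(θ₂−θ₃) / [r₄ sin(θ₄−θ₃)].
Numerator sine = +0.76828; denominator sine = +0.37299.
Result = 0.0199·5.906·(+0.76828) / (0.0455·(+0.37299)) = +5.3208 rad/s; magnitude 5.3208 rad/s.

5.32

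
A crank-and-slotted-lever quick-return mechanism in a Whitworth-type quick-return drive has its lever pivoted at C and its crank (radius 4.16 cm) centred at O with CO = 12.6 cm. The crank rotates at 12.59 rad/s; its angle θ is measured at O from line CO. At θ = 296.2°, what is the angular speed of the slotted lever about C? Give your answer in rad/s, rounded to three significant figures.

ω = 12.59 rad/s
Crank pin A relative to C: A = (d + r cosθ, r sinθ); lever angle φ = atan2(r sinθ, d + r cosθ).
Differentiating tanφ: φ̇ = rω(d cosθ + r)/(d² + r² + 2dr cosθ).
d² + r² + 2dr cosθ = |CA|² = 0.022235 m²;  d cosθ + r = +0.09723 m.
|ω_lever| = |0.0416·12.59·+0.09723| / 0.022235 = 2.2902 rad/s.

2.29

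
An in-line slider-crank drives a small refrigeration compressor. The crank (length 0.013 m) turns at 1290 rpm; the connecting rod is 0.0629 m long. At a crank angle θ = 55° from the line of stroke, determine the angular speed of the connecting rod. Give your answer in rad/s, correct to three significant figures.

16.2

ω = 135.1 rad/s (converted from 1290 rpm).
The rod makes angle φ with the slider axis where L sinφ = r sinθ; differentiating, L cosφ·φ̇ = r ω cosθ.
L cosφ = √(L² − r² sin²θ) = 0.061992 m.
|ω_rod| = r ω |cosθ| / √(L² − r² sin²θ) = 0.013·135.1·0.57358/0.061992 = 16.249 rad/s.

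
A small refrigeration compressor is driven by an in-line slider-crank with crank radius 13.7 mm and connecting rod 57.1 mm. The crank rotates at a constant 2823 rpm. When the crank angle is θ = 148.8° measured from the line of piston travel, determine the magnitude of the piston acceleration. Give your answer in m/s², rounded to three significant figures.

ω = 2π·2823/60 = 295.6 rad/s
x(θ) = r cosθ + √(L² − r² sin²θ); with ω constant, a = ω²·d²x/dθ².
d²x/dθ² = −r cosθ − r²(cos2θ)/√u − r⁴ sin²2θ/(4u^{3/2}),  u = L² − r² sin²θ = 0.00321004 m².
Substituting r = 0.0137 m, L = 0.0571 m, θ = 148.8°: d²x/dθ² = +0.010146 m.
a = ω²·d²x/dθ² = (295.6)²·(+0.010146) = +886.67 m/s²;  |a| = 886.67 m/s².

887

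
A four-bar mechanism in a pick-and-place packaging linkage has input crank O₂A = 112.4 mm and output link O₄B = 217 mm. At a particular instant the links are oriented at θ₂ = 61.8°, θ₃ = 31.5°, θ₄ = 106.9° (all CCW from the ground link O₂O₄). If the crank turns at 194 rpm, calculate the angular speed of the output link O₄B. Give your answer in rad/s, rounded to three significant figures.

ω₂ = 20.32 rad/s (from 194 rpm).
Differentiating the loop-closure r₂e^{iθ₂}+r₃e^{iθ₃}=r₁+r₄e^{iθ₄} gives r₂ω₂e^{iθ₂}+r₃ω₃e^{iθ₃}=r₄ω₄e^{iθ₄}.
Eliminating the other unknown: ω₄ = r₂ω₂ sin(θ₂−θ₃) / [r₄ sin(θ₄−θ₃)].
Numerator sine = +0.50453; denominator sine = +0.96771.
Result = 0.1124·20.32·(+0.50453) / (0.217·(+0.96771)) = +5.4863 rad/s; magnitude 5.4863 rad/s.

5.49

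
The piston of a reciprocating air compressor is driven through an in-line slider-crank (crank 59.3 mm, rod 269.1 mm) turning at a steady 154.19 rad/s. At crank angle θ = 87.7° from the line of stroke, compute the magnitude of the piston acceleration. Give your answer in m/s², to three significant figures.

261

ω = 154.2 rad/s
x(θ) = r cosθ + √(L² − r² sin²θ); with ω constant, a = ω²·d²x/dθ².
d²x/dθ² = −r cosθ − r²(cos2θ)/√u − r⁴ sin²2θ/(4u^{3/2}),  u = L² − r² sin²θ = 0.068904 m².
Substituting r = 0.0593 m, L = 0.2691 m, θ = 87.7°: d²x/dθ² = +0.010972 m.
a = ω²·d²x/dθ² = (154.2)²·(+0.010972) = +260.86 m/s²;  |a| = 260.86 m/s².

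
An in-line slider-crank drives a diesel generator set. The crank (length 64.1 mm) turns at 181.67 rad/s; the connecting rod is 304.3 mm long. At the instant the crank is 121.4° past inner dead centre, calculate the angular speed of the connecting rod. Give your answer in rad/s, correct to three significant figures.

ω = 181.7 rad/s
The rod makes angle φ with the slider axis where L sinφ = r sinθ; differentiating, L cosφ·φ̇ = r ω cosθ.
L cosφ = √(L² − r² sin²θ) = 0.29934 m.
|ω_rod| = r ω |cosθ| / √(L² − r² sin²θ) = 0.0641·181.7·0.52101/0.29934 = 20.268 rad/s.

20.3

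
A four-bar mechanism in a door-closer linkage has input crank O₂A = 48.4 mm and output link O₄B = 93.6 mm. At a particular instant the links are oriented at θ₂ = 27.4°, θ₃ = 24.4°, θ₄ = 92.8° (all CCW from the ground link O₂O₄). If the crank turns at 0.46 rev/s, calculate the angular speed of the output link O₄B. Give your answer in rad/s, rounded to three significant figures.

ω₂ = 2.89 rad/s (from 0.46 rev/s).
Differentiating the loop-closure r₂e^{iθ₂}+r₃e^{iθ₃}=r₁+r₄e^{iθ₄} gives r₂ω₂e^{iθ₂}+r₃ω₃e^{iθ₃}=r₄ω₄e^{iθ₄}.
Eliminating the other unknown: ω₄ = r₂ω₂ sin(θ₂−θ₃) / [r₄ sin(θ₄−θ₃)].
Numerator sine = +0.05234; denominator sine = +0.92978.
Result = 0.0484·2.89·(+0.05234) / (0.0936·(+0.92978)) = +0.084126 rad/s; magnitude 0.084126 rad/s.

0.0841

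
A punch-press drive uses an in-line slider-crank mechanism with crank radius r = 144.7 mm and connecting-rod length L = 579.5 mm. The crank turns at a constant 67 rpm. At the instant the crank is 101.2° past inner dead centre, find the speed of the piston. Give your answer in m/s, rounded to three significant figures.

ω = 2π·67/60 = 7.016 rad/s
For an in-line slider-crank, x = r cosθ + √(L² − r² sin²θ), so v = −rω sinθ·[1 + r cosθ/√(L² − r² sin²θ)].
With r = 0.1447 m, L = 0.5795 m, θ = 101.2°: √(L² − r² sin²θ) = 0.56185 m.
v = −0.1447·7.016·0.98096·[1 + 0.1447·-0.19423/0.56185] = -0.94609 m/s.
|v| = 0.94609 m/s.

0.946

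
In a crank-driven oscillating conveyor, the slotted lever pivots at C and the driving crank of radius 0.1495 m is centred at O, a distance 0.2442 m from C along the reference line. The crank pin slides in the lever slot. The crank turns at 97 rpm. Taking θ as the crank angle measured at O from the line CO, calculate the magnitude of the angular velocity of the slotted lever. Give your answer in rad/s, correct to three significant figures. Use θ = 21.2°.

3.82

ω = 10.16 rad/s (from 97 rpm).
Crank pin A relative to C: A = (d + r cosθ, r sinθ); lever angle φ = atan2(r sinθ, d + r cosθ).
Differentiating tanφ: φ̇ = rω(d cosθ + r)/(d² + r² + 2dr cosθ).
d² + r² + 2dr cosθ = |CA|² = 0.150058 m²;  d cosθ + r = +0.37717 m.
|ω_lever| = |0.1495·10.16·+0.37717| / 0.150058 = 3.817 rad/s.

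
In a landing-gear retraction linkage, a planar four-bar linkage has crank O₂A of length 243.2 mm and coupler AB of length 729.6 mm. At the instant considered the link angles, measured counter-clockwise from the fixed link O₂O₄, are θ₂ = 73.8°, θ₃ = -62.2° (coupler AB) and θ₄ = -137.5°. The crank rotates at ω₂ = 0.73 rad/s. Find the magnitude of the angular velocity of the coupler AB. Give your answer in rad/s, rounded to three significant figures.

0.131

ω₂ = 0.73 rad/s
Differentiating the loop-closure r₂e^{iθ₂}+r₃e^{iθ₃}=r₁+r₄e^{iθ₄} gives r₂ω₂e^{iθ₂}+r₃ω₃e^{iθ₃}=r₄ω₄e^{iθ₄}.
Eliminating the other unknown: ω₃ = r₂ω₂ sin(θ₄−θ₂) / [r₃ sin(θ₃−θ₄)].
Numerator sine = +0.51952; denominator sine = +0.96727.
Result = 0.2432·0.73·(+0.51952) / (0.7296·(+0.96727)) = +0.13069 rad/s; magnitude 0.13069 rad/s.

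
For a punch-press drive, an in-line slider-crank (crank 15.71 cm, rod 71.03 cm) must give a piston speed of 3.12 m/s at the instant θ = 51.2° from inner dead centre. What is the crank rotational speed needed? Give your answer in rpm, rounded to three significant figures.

213

For an in-line slider-crank, |v_piston| = rω|sinθ|·[1 + r cosθ/√(L² − r² sin²θ)].
With r = 0.1571 m, L = 0.7103 m, θ = 51.2°: the bracketed kinematic factor |dx/dθ| = 0.13966 m.
ω = v/|dx/dθ| = 3.12/0.13966 = 22.34 rad/s.
N = 60ω/(2π) = 213.33 rpm.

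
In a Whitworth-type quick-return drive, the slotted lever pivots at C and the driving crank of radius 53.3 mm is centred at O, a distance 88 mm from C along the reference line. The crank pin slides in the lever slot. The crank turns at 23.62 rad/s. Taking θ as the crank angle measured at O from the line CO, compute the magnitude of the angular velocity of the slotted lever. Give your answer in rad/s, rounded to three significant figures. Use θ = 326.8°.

ω = 23.62 rad/s
Crank pin A relative to C: A = (d + r cosθ, r sinθ); lever angle φ = atan2(r sinθ, d + r cosθ).
Differentiating tanφ: φ̇ = rω(d cosθ + r)/(d² + r² + 2dr cosθ).
d² + r² + 2dr cosθ = |CA|² = 0.0184344 m²;  d cosθ + r = +0.12694 m.
|ω_lever| = |0.0533·23.62·+0.12694| / 0.0184344 = 8.6688 rad/s.

8.67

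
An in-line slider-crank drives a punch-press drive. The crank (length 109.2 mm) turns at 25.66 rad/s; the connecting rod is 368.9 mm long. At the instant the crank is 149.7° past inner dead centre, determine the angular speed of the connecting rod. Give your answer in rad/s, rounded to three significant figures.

6.63

ω = 25.66 rad/s
The rod makes angle φ with the slider axis where L sinφ = r sinθ; differentiating, L cosφ·φ̇ = r ω cosθ.
L cosφ = √(L² − r² sin²θ) = 0.36476 m.
|ω_rod| = r ω |cosθ| / √(L² − r² sin²θ) = 0.1092·25.66·0.86340/0.36476 = 6.6325 rad/s.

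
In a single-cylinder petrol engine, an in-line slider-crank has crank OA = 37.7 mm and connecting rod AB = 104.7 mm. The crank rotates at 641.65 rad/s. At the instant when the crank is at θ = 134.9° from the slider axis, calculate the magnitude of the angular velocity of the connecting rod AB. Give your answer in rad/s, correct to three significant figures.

ω = 641.6 rad/s
The rod makes angle φ with the slider axis where L sinφ = r sinθ; differentiating, L cosφ·φ̇ = r ω cosθ.
L cosφ = √(L² − r² sin²θ) = 0.10124 m.
|ω_rod| = r ω |cosθ| / √(L² − r² sin²θ) = 0.0377·641.6·0.70587/0.10124 = 168.67 rad/s.

169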